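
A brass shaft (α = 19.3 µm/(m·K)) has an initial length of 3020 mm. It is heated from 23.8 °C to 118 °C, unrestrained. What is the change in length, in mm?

ΔT = 118 − 23.8 = 94.20 K.
ΔL = α·L₀·ΔT = 19.3×10⁻⁶ × 3020 mm × 94.20 K = 5.49 mm.

5.49 mm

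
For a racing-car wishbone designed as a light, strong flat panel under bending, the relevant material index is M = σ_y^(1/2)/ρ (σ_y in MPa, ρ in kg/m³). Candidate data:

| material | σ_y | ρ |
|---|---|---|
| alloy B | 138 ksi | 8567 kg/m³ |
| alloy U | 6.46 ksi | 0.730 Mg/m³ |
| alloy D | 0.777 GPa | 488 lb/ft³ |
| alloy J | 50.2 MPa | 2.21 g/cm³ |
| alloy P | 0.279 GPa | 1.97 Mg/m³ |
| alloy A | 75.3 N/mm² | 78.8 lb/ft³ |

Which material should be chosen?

alloy U

Putting every candidate on a common basis:
  alloy B: σ_y = 951.5 MPa, ρ = 8567 kg/m³
  alloy U: σ_y = 44.54 MPa, ρ = 730.0 kg/m³
  alloy D: σ_y = 777.0 MPa, ρ = 7817 kg/m³
  alloy J: σ_y = 50.20 MPa, ρ = 2210 kg/m³
  alloy P: σ_y = 279.0 MPa, ρ = 1970 kg/m³
  alloy A: σ_y = 75.30 MPa, ρ = 1262 kg/m³
  alloy U: M = 9.14×10⁻³
  alloy P: M = 8.48×10⁻³
  alloy A: M = 6.87×10⁻³
  alloy B: M = 3.60×10⁻³
  alloy D: M = 3.57×10⁻³
  alloy J: M = 3.21×10⁻³
Highest index: alloy U.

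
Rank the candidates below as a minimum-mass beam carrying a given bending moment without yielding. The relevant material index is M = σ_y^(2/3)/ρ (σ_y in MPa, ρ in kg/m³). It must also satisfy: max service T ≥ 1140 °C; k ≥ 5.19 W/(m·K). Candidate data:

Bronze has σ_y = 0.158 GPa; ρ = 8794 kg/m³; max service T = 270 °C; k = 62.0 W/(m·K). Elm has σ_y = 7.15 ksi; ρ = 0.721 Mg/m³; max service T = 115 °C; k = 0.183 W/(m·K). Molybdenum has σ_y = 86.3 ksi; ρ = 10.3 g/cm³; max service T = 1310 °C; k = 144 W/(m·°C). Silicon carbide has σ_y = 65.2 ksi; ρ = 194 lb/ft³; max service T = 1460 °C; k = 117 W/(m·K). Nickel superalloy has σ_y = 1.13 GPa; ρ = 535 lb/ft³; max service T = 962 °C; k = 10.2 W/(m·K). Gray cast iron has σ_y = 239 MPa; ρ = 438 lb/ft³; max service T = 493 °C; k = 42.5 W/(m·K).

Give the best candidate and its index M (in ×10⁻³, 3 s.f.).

silicon carbide, M = 18.9×10⁻³

Screen on constraints: max service T ≥ 1140 °C; k ≥ 5.19 W/(m·K). Survivors: molybdenum, silicon carbide.
Convert each candidate to consistent units, then evaluate M:
  molybdenum: σ_y = 595.0 MPa, ρ = 10300 kg/m³
  silicon carbide: σ_y = 449.5 MPa, ρ = 3108 kg/m³
  silicon carbide: M = 18.9×10⁻³
  molybdenum: M = 6.87×10⁻³
Highest index: silicon carbide.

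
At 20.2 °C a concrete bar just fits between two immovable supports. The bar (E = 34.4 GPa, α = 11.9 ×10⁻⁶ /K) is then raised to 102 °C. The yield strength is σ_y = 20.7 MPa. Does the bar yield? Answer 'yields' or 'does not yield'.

yields

ΔT = 81.80 K. Constrained thermal stress σ = E·α·ΔT = 34.40×10³ MPa × 11.9×10⁻⁶ × 81.80 = 33.5 MPa (compressive).
Compare to σ_y = 20.7 MPa: σ ≥ σ_y, so it yields.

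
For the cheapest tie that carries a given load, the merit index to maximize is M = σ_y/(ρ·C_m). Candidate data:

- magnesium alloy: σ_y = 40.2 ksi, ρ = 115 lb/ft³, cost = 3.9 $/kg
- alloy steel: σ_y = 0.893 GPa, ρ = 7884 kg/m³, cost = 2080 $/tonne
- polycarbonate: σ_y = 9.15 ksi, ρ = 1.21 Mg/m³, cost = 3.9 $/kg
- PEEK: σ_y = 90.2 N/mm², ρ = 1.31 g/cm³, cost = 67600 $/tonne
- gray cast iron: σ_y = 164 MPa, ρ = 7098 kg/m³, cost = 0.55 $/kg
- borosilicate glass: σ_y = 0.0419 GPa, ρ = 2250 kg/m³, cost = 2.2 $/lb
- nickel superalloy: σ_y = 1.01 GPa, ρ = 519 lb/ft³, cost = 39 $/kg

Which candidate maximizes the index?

alloy steel

Convert each candidate to consistent units, then evaluate M:
  magnesium alloy: σ_y = 277.2 MPa, ρ = 1842 kg/m³, cost = 3.900 $/kg
  alloy steel: σ_y = 893.0 MPa, ρ = 7884 kg/m³, cost = 2.080 $/kg
  polycarbonate: σ_y = 63.09 MPa, ρ = 1210 kg/m³, cost = 3.900 $/kg
  PEEK: σ_y = 90.20 MPa, ρ = 1310 kg/m³, cost = 67.60 $/kg
  gray cast iron: σ_y = 164.0 MPa, ρ = 7098 kg/m³, cost = 0.5500 $/kg
  borosilicate glass: σ_y = 41.90 MPa, ρ = 2250 kg/m³, cost = 4.850 $/kg
  nickel superalloy: σ_y = 1010 MPa, ρ = 8314 kg/m³, cost = 39.00 $/kg
  alloy steel: M = 54.5 kN·m per $
  gray cast iron: M = 42.0 kN·m per $
  magnesium alloy: M = 38.6 kN·m per $
  polycarbonate: M = 13.4 kN·m per $
  borosilicate glass: M = 3.84 kN·m per $
  nickel superalloy: M = 3.12 kN·m per $
  PEEK: M = 1.02 kN·m per $
The maximum is for alloy steel.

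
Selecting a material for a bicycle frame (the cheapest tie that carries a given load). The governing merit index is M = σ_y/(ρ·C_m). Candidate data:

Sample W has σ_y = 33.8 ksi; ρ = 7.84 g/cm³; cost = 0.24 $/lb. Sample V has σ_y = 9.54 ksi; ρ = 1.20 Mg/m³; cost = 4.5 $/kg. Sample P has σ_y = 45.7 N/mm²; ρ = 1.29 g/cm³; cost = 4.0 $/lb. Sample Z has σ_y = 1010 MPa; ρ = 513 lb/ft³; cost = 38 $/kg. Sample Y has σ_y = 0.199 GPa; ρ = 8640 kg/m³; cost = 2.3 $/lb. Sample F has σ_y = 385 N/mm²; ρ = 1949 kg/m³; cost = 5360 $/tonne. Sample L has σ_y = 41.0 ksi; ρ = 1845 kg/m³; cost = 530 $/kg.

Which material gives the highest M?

In SI units:
  sample W: σ_y = 233.0 MPa, ρ = 7840 kg/m³, cost = 0.5291 $/kg
  sample V: σ_y = 65.78 MPa, ρ = 1200 kg/m³, cost = 4.500 $/kg
  sample P: σ_y = 45.70 MPa, ρ = 1290 kg/m³, cost = 8.818 $/kg
  sample Z: σ_y = 1010 MPa, ρ = 8217 kg/m³, cost = 38.00 $/kg
  sample Y: σ_y = 199.0 MPa, ρ = 8640 kg/m³, cost = 5.071 $/kg
  sample F: σ_y = 385.0 MPa, ρ = 1949 kg/m³, cost = 5.360 $/kg
  sample L: σ_y = 282.7 MPa, ρ = 1845 kg/m³, cost = 530.0 $/kg
  sample W: M = 56.2 kN·m per $
  sample F: M = 36.9 kN·m per $
  sample V: M = 12.2 kN·m per $
  sample Y: M = 4.54 kN·m per $
  sample P: M = 4.02 kN·m per $
  sample Z: M = 3.23 kN·m per $
  sample L: M = 0.289 kN·m per $
The maximum is for sample W.

sample W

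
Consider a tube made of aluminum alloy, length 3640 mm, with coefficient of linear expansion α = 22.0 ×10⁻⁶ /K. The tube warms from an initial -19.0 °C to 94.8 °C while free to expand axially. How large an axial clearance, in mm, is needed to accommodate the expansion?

9.11 mm

ΔT = 94.8 − (-19.0) = 113.8 K.
ΔL = α·L₀·ΔT = 22.0×10⁻⁶ × 3640 mm × 113.8 K = 9.11 mm.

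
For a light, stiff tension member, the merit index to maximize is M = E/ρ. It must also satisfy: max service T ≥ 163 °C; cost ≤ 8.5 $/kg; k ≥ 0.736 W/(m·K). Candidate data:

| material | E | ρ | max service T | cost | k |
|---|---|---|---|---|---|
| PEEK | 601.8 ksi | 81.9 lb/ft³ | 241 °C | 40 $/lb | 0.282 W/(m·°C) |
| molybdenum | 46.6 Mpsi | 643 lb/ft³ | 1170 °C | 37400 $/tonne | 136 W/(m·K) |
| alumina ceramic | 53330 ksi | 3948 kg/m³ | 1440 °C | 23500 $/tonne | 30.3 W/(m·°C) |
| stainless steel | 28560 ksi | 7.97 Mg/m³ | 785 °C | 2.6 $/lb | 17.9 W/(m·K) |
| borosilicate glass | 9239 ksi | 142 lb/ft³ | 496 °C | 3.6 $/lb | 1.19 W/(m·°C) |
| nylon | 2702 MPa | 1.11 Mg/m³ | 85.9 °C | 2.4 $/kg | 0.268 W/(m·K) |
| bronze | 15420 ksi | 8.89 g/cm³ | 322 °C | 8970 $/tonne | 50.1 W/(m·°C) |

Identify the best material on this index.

Screen on constraints: max service T ≥ 163 °C; cost ≤ 8.5 $/kg; k ≥ 0.736 W/(m·K). Survivors: stainless steel, borosilicate glass.
After converting to SI:
  stainless steel: E = 196.9 GPa, ρ = 7970 kg/m³
  borosilicate glass: E = 63.70 GPa, ρ = 2275 kg/m³
  borosilicate glass: M = 28.0 MN·m/kg
  stainless steel: M = 24.7 MN·m/kg
Borosilicate glass ranks first.

borosilicate glass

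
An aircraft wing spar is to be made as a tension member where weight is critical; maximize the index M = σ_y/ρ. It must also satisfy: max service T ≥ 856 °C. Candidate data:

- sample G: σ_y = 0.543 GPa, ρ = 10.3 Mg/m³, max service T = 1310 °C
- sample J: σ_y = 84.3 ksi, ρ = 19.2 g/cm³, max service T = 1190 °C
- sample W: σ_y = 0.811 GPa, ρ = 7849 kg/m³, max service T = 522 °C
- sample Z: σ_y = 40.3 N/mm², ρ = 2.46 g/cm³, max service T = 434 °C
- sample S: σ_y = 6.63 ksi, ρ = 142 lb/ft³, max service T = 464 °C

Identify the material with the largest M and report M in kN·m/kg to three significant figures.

sample G, M = 52.7 kN·m/kg

Screen on constraints: max service T ≥ 856 °C. Survivors: sample G, sample J.
Putting every candidate on a common basis:
  sample G: σ_y = 543.0 MPa, ρ = 10300 kg/m³
  sample J: σ_y = 581.2 MPa, ρ = 19200 kg/m³
  sample G: M = 52.7 kN·m/kg
  sample J: M = 30.3 kN·m/kg
Sample G ranks first.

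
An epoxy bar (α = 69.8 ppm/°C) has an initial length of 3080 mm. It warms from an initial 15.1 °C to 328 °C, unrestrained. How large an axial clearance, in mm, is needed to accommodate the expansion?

67.3 mm

ΔT = 328 − 15.1 = 312.9 K.
ΔL = α·L₀·ΔT = 69.8×10⁻⁶ × 3080 mm × 312.9 K = 67.3 mm.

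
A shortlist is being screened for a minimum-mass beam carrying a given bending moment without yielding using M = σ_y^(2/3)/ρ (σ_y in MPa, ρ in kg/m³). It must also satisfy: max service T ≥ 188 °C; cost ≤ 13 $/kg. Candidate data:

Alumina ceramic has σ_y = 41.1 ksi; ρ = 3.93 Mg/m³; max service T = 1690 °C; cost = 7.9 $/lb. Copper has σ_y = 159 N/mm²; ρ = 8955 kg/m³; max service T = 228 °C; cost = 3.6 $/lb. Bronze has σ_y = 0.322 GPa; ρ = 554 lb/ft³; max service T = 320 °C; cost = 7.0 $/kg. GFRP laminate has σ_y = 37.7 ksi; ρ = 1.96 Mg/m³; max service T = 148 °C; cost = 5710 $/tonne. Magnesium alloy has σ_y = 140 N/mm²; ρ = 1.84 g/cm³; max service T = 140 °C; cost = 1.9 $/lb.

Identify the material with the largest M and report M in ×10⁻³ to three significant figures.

bronze, M = 5.29×10⁻³

Screen on constraints: max service T ≥ 188 °C; cost ≤ 13 $/kg. Survivors: copper, bronze.
After converting to SI:
  copper: σ_y = 159.0 MPa, ρ = 8955 kg/m³
  bronze: σ_y = 322.0 MPa, ρ = 8874 kg/m³
  bronze: M = 5.29×10⁻³
  copper: M = 3.28×10⁻³
Highest index: bronze.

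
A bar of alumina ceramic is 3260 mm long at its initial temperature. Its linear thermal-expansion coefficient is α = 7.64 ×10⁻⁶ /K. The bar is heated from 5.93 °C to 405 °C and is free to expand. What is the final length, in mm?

3269.9 mm

ΔT = 405 − 5.93 = 399.1 K.
ΔL = α·L₀·ΔT = 7.64×10⁻⁶ × 3260 mm × 399.1 K = 9.94 mm.
L = L₀ + ΔL = 3260 + 9.94 = 3269.9 mm.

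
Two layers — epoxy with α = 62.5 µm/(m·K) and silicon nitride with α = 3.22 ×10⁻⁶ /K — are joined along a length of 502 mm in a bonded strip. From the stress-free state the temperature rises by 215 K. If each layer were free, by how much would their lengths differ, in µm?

6400 µm

Δα = |62.5 − 3.22|×10⁻⁶/K = 59.3×10⁻⁶/K.
ΔL_mismatch = Δα·L·ΔT = 59.3×10⁻⁶ × 502.0 mm × 215.0 K = 6400 µm.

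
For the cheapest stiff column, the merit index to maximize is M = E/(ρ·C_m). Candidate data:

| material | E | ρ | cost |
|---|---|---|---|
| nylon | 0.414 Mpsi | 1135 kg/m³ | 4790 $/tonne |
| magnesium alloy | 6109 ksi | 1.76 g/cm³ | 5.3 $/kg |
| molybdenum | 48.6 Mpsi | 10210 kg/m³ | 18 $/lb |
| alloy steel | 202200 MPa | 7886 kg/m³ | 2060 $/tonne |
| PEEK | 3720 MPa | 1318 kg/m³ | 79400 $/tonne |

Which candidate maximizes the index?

Putting every candidate on a common basis:
  nylon: E = 2.854 GPa, ρ = 1135 kg/m³, cost = 4.790 $/kg
  magnesium alloy: E = 42.12 GPa, ρ = 1760 kg/m³, cost = 5.300 $/kg
  molybdenum: E = 335.1 GPa, ρ = 10210 kg/m³, cost = 39.68 $/kg
  alloy steel: E = 202.2 GPa, ρ = 7886 kg/m³, cost = 2.060 $/kg
  PEEK: E = 3.720 GPa, ρ = 1318 kg/m³, cost = 79.40 $/kg
  alloy steel: M = 12.4 MN·m per $
  magnesium alloy: M = 4.52 MN·m per $
  molybdenum: M = 0.827 MN·m per $
  nylon: M = 0.525 MN·m per $
  PEEK: M = 0.0355 MN·m per $
Highest index: alloy steel.

alloy steel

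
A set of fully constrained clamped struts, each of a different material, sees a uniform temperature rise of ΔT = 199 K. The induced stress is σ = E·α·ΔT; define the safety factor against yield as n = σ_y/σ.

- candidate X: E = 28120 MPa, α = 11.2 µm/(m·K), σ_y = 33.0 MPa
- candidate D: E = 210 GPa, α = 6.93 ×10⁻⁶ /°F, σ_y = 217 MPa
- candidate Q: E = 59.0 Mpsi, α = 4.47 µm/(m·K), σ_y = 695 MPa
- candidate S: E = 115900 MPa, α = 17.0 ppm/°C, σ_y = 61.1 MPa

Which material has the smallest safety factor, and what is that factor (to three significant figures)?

In consistent units (E in GPa, α in ×10⁻⁶/K, σ_y in MPa):
  candidate X: E = 28.12, α = 11.2, σ_y = 33.00 → σ = 62.7 MPa, n = 0.527
  candidate D: E = 210.0, α = 12.5, σ_y = 217.0 → σ = 521 MPa, n = 0.416
  candidate Q: E = 406.8, α = 4.47, σ_y = 695.0 → σ = 362 MPa, n = 1.92
  candidate S: E = 115.9, α = 17.0, σ_y = 61.10 → σ = 392 MPa, n = 0.156
Smallest n: candidate S with n = 0.156.

candidate S, n = 0.156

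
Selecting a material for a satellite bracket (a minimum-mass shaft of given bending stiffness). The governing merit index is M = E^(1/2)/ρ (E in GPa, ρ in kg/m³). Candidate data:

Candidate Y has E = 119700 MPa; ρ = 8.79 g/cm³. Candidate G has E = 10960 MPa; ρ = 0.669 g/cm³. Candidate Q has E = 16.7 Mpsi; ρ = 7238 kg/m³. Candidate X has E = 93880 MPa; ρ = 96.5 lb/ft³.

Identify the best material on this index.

After converting to SI:
  candidate Y: E = 119.7 GPa, ρ = 8790 kg/m³
  candidate G: E = 10.96 GPa, ρ = 669.0 kg/m³
  candidate Q: E = 115.1 GPa, ρ = 7238 kg/m³
  candidate X: E = 93.88 GPa, ρ = 1546 kg/m³
  candidate X: M = 6.27×10⁻³
  candidate G: M = 4.95×10⁻³
  candidate Q: M = 1.48×10⁻³
  candidate Y: M = 1.24×10⁻³
Candidate X has the largest M.

candidate X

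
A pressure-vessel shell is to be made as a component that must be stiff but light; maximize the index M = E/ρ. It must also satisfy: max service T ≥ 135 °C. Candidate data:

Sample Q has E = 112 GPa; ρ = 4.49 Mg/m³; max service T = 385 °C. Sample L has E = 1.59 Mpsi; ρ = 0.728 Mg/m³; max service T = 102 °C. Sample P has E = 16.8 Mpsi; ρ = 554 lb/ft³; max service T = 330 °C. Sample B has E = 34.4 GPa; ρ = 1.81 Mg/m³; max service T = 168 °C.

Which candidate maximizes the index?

Screen on constraints: max service T ≥ 135 °C. Survivors: sample Q, sample P, sample B.
After converting to SI:
  sample Q: E = 112.0 GPa, ρ = 4490 kg/m³
  sample P: E = 115.8 GPa, ρ = 8874 kg/m³
  sample B: E = 34.40 GPa, ρ = 1810 kg/m³
  sample Q: M = 24.9 MN·m/kg
  sample B: M = 19.0 MN·m/kg
  sample P: M = 13.1 MN·m/kg
Highest index: sample Q.

sample Q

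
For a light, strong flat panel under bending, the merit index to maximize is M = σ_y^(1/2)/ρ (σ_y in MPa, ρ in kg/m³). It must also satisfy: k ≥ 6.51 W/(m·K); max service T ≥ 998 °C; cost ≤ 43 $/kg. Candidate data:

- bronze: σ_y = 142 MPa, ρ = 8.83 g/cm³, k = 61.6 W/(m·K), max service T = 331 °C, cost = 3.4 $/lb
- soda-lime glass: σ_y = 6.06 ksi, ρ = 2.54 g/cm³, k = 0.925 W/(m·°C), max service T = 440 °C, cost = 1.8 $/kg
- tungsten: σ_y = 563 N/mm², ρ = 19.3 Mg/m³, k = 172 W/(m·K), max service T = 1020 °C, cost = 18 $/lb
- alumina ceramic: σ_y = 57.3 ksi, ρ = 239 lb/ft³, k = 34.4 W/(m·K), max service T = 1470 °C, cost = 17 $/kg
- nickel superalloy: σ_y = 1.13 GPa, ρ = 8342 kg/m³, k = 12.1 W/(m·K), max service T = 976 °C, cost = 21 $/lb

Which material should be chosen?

alumina ceramic

Screen on constraints: k ≥ 6.51 W/(m·K); max service T ≥ 998 °C; cost ≤ 43 $/kg. Survivors: tungsten, alumina ceramic.
Convert each candidate to consistent units, then evaluate M:
  tungsten: σ_y = 563.0 MPa, ρ = 19300 kg/m³
  alumina ceramic: σ_y = 395.1 MPa, ρ = 3828 kg/m³
  alumina ceramic: M = 5.19×10⁻³
  tungsten: M = 1.23×10⁻³
The maximum is for alumina ceramic.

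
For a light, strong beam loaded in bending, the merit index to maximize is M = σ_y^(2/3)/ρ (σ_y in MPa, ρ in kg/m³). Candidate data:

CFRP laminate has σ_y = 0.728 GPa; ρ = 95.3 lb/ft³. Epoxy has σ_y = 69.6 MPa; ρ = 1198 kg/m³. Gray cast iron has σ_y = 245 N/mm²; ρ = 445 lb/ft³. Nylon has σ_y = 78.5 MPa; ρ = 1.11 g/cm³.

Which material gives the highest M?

CFRP laminate

Putting every candidate on a common basis:
  CFRP laminate: σ_y = 728.0 MPa, ρ = 1527 kg/m³
  epoxy: σ_y = 69.60 MPa, ρ = 1198 kg/m³
  gray cast iron: σ_y = 245.0 MPa, ρ = 7128 kg/m³
  nylon: σ_y = 78.50 MPa, ρ = 1110 kg/m³
  CFRP laminate: M = 53.0×10⁻³
  nylon: M = 16.5×10⁻³
  epoxy: M = 14.1×10⁻³
  gray cast iron: M = 5.49×10⁻³
CFRP laminate has the largest M.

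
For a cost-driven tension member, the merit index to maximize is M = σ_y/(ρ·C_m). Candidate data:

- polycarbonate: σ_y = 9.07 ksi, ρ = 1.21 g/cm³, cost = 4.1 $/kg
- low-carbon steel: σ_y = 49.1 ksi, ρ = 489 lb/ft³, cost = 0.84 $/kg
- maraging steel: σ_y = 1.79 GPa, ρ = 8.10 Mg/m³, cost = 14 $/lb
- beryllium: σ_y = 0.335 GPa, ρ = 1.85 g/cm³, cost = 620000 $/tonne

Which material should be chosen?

Normalizing units and computing the index:
  polycarbonate: σ_y = 62.54 MPa, ρ = 1210 kg/m³, cost = 4.100 $/kg
  low-carbon steel: σ_y = 338.5 MPa, ρ = 7833 kg/m³, cost = 0.8400 $/kg
  maraging steel: σ_y = 1790 MPa, ρ = 8100 kg/m³, cost = 30.86 $/kg
  beryllium: σ_y = 335.0 MPa, ρ = 1850 kg/m³, cost = 620.0 $/kg
  low-carbon steel: M = 51.5 kN·m per $
  polycarbonate: M = 12.6 kN·m per $
  maraging steel: M = 7.16 kN·m per $
  beryllium: M = 0.292 kN·m per $
Highest index: low-carbon steel.

low-carbon steel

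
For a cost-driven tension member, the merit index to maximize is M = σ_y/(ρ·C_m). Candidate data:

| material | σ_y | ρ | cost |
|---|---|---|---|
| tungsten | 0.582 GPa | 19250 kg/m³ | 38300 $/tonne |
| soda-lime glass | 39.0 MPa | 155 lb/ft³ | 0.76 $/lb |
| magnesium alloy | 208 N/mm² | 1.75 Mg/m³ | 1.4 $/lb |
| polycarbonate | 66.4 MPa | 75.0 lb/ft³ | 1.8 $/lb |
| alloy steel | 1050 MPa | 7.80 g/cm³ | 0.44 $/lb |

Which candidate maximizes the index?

Normalizing units and computing the index:
  tungsten: σ_y = 582.0 MPa, ρ = 19250 kg/m³, cost = 38.30 $/kg
  soda-lime glass: σ_y = 39.00 MPa, ρ = 2483 kg/m³, cost = 1.675 $/kg
  magnesium alloy: σ_y = 208.0 MPa, ρ = 1750 kg/m³, cost = 3.086 $/kg
  polycarbonate: σ_y = 66.40 MPa, ρ = 1201 kg/m³, cost = 3.968 $/kg
  alloy steel: σ_y = 1050 MPa, ρ = 7800 kg/m³, cost = 0.9700 $/kg
  alloy steel: M = 139 kN·m per $
  magnesium alloy: M = 38.5 kN·m per $
  polycarbonate: M = 13.9 kN·m per $
  soda-lime glass: M = 9.38 kN·m per $
  tungsten: M = 0.789 kN·m per $
Highest index: alloy steel.

alloy steel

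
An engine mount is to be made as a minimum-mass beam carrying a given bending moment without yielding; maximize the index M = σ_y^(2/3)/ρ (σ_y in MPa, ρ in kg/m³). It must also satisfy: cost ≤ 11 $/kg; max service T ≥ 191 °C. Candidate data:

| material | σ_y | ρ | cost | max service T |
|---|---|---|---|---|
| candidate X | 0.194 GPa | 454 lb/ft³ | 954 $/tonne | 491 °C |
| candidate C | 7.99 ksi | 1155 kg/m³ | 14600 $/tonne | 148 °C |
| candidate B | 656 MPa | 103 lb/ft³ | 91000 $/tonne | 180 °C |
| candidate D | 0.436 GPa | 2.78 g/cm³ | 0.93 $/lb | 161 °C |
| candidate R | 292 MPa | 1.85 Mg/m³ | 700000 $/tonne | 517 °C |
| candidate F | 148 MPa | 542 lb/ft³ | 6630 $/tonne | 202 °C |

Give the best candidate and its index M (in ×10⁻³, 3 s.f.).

Screen on constraints: cost ≤ 11 $/kg; max service T ≥ 191 °C. Survivors: candidate X, candidate F.
Putting every candidate on a common basis:
  candidate X: σ_y = 194.0 MPa, ρ = 7272 kg/m³
  candidate F: σ_y = 148.0 MPa, ρ = 8682 kg/m³
  candidate X: M = 4.61×10⁻³
  candidate F: M = 3.22×10⁻³
Candidate X has the largest M.

candidate X, M = 4.61×10⁻³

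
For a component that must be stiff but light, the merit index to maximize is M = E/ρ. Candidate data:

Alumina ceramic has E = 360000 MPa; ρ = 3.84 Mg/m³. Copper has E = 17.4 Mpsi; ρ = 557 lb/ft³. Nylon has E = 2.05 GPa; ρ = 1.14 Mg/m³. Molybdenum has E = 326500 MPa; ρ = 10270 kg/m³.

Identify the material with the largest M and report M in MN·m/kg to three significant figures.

Normalizing units and computing the index:
  alumina ceramic: E = 360.0 GPa, ρ = 3840 kg/m³
  copper: E = 120.0 GPa, ρ = 8922 kg/m³
  nylon: E = 2.050 GPa, ρ = 1140 kg/m³
  molybdenum: E = 326.5 GPa, ρ = 10270 kg/m³
  alumina ceramic: M = 93.8 MN·m/kg
  molybdenum: M = 31.8 MN·m/kg
  copper: M = 13.4 MN·m/kg
  nylon: M = 1.80 MN·m/kg
Highest index: alumina ceramic.

alumina ceramic, M = 93.8 MN·m/kg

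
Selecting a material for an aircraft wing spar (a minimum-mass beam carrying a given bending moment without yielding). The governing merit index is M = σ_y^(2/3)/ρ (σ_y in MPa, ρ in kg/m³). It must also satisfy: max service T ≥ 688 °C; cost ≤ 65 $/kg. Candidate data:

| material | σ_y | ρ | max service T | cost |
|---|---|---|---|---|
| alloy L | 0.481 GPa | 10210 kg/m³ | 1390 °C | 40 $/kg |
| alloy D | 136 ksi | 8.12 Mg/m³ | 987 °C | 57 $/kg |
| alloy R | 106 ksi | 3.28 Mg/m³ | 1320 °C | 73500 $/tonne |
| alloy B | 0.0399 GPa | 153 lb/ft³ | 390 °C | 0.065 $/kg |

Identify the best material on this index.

alloy D

Screen on constraints: max service T ≥ 688 °C; cost ≤ 65 $/kg. Survivors: alloy L, alloy D.
After converting to SI:
  alloy L: σ_y = 481.0 MPa, ρ = 10210 kg/m³
  alloy D: σ_y = 937.7 MPa, ρ = 8120 kg/m³
  alloy D: M = 11.8×10⁻³
  alloy L: M = 6.01×10⁻³
Alloy D ranks first.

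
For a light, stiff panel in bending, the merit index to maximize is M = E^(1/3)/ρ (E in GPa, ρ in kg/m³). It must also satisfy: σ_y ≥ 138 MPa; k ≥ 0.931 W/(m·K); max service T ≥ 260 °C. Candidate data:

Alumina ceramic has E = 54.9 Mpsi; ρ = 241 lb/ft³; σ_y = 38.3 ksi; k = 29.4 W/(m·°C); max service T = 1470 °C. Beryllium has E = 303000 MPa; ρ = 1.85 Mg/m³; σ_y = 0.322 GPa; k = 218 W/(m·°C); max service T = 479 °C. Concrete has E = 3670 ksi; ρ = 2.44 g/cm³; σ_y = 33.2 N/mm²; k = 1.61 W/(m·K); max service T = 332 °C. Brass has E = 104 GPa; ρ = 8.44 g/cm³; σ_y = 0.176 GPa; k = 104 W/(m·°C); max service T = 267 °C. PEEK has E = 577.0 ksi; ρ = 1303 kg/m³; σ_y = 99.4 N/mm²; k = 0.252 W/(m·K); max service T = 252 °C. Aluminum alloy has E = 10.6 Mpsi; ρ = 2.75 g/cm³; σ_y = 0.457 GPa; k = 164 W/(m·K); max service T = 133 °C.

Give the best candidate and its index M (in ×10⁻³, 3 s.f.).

beryllium, M = 3.63×10⁻³

Screen on constraints: σ_y ≥ 138 MPa; k ≥ 0.931 W/(m·K); max service T ≥ 260 °C. Survivors: alumina ceramic, beryllium, brass.
Normalizing units and computing the index:
  alumina ceramic: E = 378.5 GPa, ρ = 3860 kg/m³
  beryllium: E = 303.0 GPa, ρ = 1850 kg/m³
  brass: E = 104.0 GPa, ρ = 8440 kg/m³
  beryllium: M = 3.63×10⁻³
  alumina ceramic: M = 1.87×10⁻³
  brass: M = 0.557×10⁻³
Beryllium ranks first.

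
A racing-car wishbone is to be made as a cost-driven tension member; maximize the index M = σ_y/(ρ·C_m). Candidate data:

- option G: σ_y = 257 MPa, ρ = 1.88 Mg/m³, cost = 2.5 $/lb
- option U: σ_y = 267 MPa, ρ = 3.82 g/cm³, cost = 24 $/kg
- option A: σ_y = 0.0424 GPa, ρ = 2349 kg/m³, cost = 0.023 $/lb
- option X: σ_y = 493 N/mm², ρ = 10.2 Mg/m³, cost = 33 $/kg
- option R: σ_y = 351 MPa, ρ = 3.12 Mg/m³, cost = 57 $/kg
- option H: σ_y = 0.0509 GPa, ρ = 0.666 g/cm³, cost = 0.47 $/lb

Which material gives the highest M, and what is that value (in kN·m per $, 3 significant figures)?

option A, M = 356 kN·m per $

Convert each candidate to consistent units, then evaluate M:
  option G: σ_y = 257.0 MPa, ρ = 1880 kg/m³, cost = 5.511 $/kg
  option U: σ_y = 267.0 MPa, ρ = 3820 kg/m³, cost = 24.00 $/kg
  option A: σ_y = 42.40 MPa, ρ = 2349 kg/m³, cost = 0.05071 $/kg
  option X: σ_y = 493.0 MPa, ρ = 10200 kg/m³, cost = 33.00 $/kg
  option R: σ_y = 351.0 MPa, ρ = 3120 kg/m³, cost = 57.00 $/kg
  option H: σ_y = 50.90 MPa, ρ = 666.0 kg/m³, cost = 1.036 $/kg
  option A: M = 356 kN·m per $
  option H: M = 73.8 kN·m per $
  option G: M = 24.8 kN·m per $
  option U: M = 2.91 kN·m per $
  option R: M = 1.97 kN·m per $
  option X: M = 1.46 kN·m per $
Option A ranks first.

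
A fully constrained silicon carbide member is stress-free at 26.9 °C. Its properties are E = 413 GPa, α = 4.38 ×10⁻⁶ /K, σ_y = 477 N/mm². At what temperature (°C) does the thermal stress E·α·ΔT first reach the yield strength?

σ_y = 477 N/mm² = 477.0 MPa.
E·α·ΔT = 477.0 MPa ⇒ ΔT = 477.0 / (413.0×10³ × 4.38×10⁻⁶) = 263.7 K.
T = 26.9 + 263.7 = 290.6 °C.

291 °C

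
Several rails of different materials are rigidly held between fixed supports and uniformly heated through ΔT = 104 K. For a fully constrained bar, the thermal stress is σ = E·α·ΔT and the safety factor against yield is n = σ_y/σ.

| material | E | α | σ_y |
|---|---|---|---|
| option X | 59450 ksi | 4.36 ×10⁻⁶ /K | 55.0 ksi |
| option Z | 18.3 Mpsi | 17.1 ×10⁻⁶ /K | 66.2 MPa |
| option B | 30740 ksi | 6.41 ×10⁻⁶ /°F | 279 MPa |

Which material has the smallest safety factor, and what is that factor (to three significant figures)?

Per material, after unit conversion:
  option X: E = 409.9, α = 4.36, σ_y = 379.2 → σ = 186 MPa, n = 2.04
  option Z: E = 126.2, α = 17.1, σ_y = 66.20 → σ = 224 MPa, n = 0.295
  option B: E = 211.9, α = 11.5, σ_y = 279.0 → σ = 254 MPa, n = 1.10
The minimum is option Z at n = 0.295.

option Z, n = 0.295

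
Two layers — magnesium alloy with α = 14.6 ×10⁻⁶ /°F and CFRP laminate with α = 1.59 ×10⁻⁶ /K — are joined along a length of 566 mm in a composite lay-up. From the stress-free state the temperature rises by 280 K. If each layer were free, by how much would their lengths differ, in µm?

3910 µm

magnesium alloy: α = 14.6×10⁻⁶/°F × 9/5 = 26.3×10⁻⁶/K.
Δα = |26.3 − 1.59|×10⁻⁶/K = 24.7×10⁻⁶/K.
ΔL_mismatch = Δα·L·ΔT = 24.7×10⁻⁶ × 566.0 mm × 280.0 K = 3910 µm.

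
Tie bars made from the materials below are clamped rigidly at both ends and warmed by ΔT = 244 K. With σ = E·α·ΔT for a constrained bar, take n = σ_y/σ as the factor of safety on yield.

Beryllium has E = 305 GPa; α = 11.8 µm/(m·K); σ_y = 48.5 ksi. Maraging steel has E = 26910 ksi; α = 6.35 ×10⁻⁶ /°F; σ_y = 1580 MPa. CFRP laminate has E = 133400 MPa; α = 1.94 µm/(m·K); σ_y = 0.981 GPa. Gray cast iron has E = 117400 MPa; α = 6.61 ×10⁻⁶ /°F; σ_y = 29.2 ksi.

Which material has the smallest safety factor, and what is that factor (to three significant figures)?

In consistent units (E in GPa, α in ×10⁻⁶/K, σ_y in MPa):
  beryllium: E = 305.0, α = 11.8, σ_y = 334.4 → σ = 878 MPa, n = 0.381
  maraging steel: E = 185.5, α = 11.4, σ_y = 1580 → σ = 517 MPa, n = 3.05
  CFRP laminate: E = 133.4, α = 1.94, σ_y = 981.0 → σ = 63.1 MPa, n = 15.5
  gray cast iron: E = 117.4, α = 11.9, σ_y = 201.3 → σ = 341 MPa, n = 0.591
Smallest n: beryllium with n = 0.381.

beryllium, n = 0.381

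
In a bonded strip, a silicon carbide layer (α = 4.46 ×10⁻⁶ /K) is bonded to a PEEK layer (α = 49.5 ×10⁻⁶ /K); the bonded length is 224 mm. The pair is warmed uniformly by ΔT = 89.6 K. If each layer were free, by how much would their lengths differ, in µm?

904 µm

Δα = |4.46 − 49.5|×10⁻⁶/K = 45.0×10⁻⁶/K.
ΔL_mismatch = Δα·L·ΔT = 45.0×10⁻⁶ × 224.0 mm × 89.6 K = 904 µm.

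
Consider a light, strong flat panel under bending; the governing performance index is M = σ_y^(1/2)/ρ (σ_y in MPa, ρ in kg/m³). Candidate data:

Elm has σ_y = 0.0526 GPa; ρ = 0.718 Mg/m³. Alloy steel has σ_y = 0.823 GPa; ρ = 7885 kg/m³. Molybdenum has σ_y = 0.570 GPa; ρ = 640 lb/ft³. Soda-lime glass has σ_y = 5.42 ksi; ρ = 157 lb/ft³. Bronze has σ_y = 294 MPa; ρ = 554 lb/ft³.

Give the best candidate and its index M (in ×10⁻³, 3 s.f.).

elm, M = 10.1×10⁻³

Putting every candidate on a common basis:
  elm: σ_y = 52.60 MPa, ρ = 718.0 kg/m³
  alloy steel: σ_y = 823.0 MPa, ρ = 7885 kg/m³
  molybdenum: σ_y = 570.0 MPa, ρ = 10250 kg/m³
  soda-lime glass: σ_y = 37.37 MPa, ρ = 2515 kg/m³
  bronze: σ_y = 294.0 MPa, ρ = 8874 kg/m³
  elm: M = 10.1×10⁻³
  alloy steel: M = 3.64×10⁻³
  soda-lime glass: M = 2.43×10⁻³
  molybdenum: M = 2.33×10⁻³
  bronze: M = 1.93×10⁻³
Highest index: elm.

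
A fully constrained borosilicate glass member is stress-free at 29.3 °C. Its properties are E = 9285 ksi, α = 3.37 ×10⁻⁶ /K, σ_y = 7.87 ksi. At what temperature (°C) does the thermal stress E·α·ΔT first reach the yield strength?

E = 9285 ksi = 64.02 GPa.
σ_y = 7.87 ksi = 54.26 MPa.
E·α·ΔT = 54.26 MPa ⇒ ΔT = 54.26 / (64.02×10³ × 3.37×10⁻⁶) = 251.5 K.
T = 29.3 + 251.5 = 280.8 °C.

281 °C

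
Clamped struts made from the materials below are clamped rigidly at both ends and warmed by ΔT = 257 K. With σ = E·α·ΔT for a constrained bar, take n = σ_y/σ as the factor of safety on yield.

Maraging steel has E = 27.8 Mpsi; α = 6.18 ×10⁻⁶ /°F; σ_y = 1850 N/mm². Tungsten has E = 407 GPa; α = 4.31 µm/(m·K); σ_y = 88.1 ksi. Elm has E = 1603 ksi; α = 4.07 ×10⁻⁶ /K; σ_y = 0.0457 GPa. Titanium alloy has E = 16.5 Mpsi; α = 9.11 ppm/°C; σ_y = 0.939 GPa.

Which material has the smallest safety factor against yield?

In consistent units (E in GPa, α in ×10⁻⁶/K, σ_y in MPa):
  maraging steel: E = 191.7, α = 11.1, σ_y = 1850 → σ = 548 MPa, n = 3.38
  tungsten: E = 407.0, α = 4.31, σ_y = 607.4 → σ = 451 MPa, n = 1.35
  elm: E = 11.05, α = 4.07, σ_y = 45.70 → σ = 11.6 MPa, n = 3.95
  titanium alloy: E = 113.8, α = 9.11, σ_y = 939.0 → σ = 266 MPa, n = 3.53
Tungsten has the lowest safety factor, n = 1.35.

tungsten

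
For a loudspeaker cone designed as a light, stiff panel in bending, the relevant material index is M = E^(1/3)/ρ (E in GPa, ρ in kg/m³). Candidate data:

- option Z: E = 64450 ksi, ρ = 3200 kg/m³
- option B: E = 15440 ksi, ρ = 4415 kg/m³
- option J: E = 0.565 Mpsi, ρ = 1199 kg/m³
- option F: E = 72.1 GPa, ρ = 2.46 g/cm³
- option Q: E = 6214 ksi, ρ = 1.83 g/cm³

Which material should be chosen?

In SI units:
  option Z: E = 444.4 GPa, ρ = 3200 kg/m³
  option B: E = 106.5 GPa, ρ = 4415 kg/m³
  option J: E = 3.896 GPa, ρ = 1199 kg/m³
  option F: E = 72.10 GPa, ρ = 2460 kg/m³
  option Q: E = 42.84 GPa, ρ = 1830 kg/m³
  option Z: M = 2.38×10⁻³
  option Q: M = 1.91×10⁻³
  option F: M = 1.69×10⁻³
  option J: M = 1.31×10⁻³
  option B: M = 1.07×10⁻³
Option Z ranks first.

option Z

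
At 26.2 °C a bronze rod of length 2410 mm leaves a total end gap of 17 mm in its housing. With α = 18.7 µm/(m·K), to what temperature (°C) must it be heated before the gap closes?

α·L₀·ΔT = 17.0 mm ⇒ ΔT = 17.0 / (18.7×10⁻⁶ × 2410.0) = 377.2 K.
T = 26.2 + 377.2 = 403.4 °C.

403 °C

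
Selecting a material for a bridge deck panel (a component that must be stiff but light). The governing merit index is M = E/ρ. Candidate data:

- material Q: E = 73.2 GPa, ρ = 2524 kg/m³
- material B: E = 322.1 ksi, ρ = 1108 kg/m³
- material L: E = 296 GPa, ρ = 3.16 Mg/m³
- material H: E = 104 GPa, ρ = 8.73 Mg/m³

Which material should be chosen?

Putting every candidate on a common basis:
  material Q: E = 73.20 GPa, ρ = 2524 kg/m³
  material B: E = 2.221 GPa, ρ = 1108 kg/m³
  material L: E = 296.0 GPa, ρ = 3160 kg/m³
  material H: E = 104.0 GPa, ρ = 8730 kg/m³
  material L: M = 93.7 MN·m/kg
  material Q: M = 29.0 MN·m/kg
  material H: M = 11.9 MN·m/kg
  material B: M = 2.00 MN·m/kg
The maximum is for material L.

material L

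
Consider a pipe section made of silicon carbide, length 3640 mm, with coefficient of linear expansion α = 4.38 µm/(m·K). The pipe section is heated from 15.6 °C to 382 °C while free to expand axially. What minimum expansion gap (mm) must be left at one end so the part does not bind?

5.84 mm

ΔT = 382 − 15.6 = 366.4 K.
ΔL = α·L₀·ΔT = 4.38×10⁻⁶ × 3640 mm × 366.4 K = 5.84 mm.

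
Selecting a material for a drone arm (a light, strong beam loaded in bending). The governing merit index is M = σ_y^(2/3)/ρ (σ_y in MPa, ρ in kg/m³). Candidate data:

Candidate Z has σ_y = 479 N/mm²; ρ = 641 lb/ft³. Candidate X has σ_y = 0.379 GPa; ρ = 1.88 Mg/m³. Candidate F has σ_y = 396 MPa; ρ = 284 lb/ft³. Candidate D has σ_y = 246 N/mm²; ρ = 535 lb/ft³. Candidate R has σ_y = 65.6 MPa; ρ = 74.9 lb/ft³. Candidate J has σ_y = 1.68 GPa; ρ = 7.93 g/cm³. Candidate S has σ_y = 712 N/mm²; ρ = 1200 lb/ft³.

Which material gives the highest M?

Convert each candidate to consistent units, then evaluate M:
  candidate Z: σ_y = 479.0 MPa, ρ = 10270 kg/m³
  candidate X: σ_y = 379.0 MPa, ρ = 1880 kg/m³
  candidate F: σ_y = 396.0 MPa, ρ = 4549 kg/m³
  candidate D: σ_y = 246.0 MPa, ρ = 8570 kg/m³
  candidate R: σ_y = 65.60 MPa, ρ = 1200 kg/m³
  candidate J: σ_y = 1680 MPa, ρ = 7930 kg/m³
  candidate S: σ_y = 712.0 MPa, ρ = 19220 kg/m³
  candidate X: M = 27.9×10⁻³
  candidate J: M = 17.8×10⁻³
  candidate R: M = 13.6×10⁻³
  candidate F: M = 11.9×10⁻³
  candidate Z: M = 5.96×10⁻³
  candidate D: M = 4.58×10⁻³
  candidate S: M = 4.15×10⁻³
Candidate X ranks first.

candidate X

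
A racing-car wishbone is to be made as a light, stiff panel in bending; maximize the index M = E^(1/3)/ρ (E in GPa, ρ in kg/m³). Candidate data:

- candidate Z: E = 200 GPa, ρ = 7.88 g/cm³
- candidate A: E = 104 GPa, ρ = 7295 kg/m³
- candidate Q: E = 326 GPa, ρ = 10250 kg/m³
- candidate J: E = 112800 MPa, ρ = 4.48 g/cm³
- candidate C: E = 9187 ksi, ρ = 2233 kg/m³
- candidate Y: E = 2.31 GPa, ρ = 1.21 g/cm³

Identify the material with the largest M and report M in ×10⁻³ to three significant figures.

Normalizing units and computing the index:
  candidate Z: E = 200.0 GPa, ρ = 7880 kg/m³
  candidate A: E = 104.0 GPa, ρ = 7295 kg/m³
  candidate Q: E = 326.0 GPa, ρ = 10250 kg/m³
  candidate J: E = 112.8 GPa, ρ = 4480 kg/m³
  candidate C: E = 63.34 GPa, ρ = 2233 kg/m³
  candidate Y: E = 2.310 GPa, ρ = 1210 kg/m³
  candidate C: M = 1.79×10⁻³
  candidate Y: M = 1.09×10⁻³
  candidate J: M = 1.08×10⁻³
  candidate Z: M = 0.742×10⁻³
  candidate Q: M = 0.671×10⁻³
  candidate A: M = 0.645×10⁻³
The maximum is for candidate C.

candidate C, M = 1.79×10⁻³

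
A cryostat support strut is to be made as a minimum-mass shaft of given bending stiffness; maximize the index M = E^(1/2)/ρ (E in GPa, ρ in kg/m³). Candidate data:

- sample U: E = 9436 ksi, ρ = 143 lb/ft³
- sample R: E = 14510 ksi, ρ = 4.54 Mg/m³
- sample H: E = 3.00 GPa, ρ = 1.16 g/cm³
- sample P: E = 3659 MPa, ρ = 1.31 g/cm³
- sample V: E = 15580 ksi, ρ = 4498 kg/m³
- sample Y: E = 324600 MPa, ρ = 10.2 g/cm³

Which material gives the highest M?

sample U

In SI units:
  sample U: E = 65.06 GPa, ρ = 2291 kg/m³
  sample R: E = 100.0 GPa, ρ = 4540 kg/m³
  sample H: E = 3.000 GPa, ρ = 1160 kg/m³
  sample P: E = 3.659 GPa, ρ = 1310 kg/m³
  sample V: E = 107.4 GPa, ρ = 4498 kg/m³
  sample Y: E = 324.6 GPa, ρ = 10200 kg/m³
  sample U: M = 3.52×10⁻³
  sample V: M = 2.30×10⁻³
  sample R: M = 2.20×10⁻³
  sample Y: M = 1.77×10⁻³
  sample H: M = 1.49×10⁻³
  sample P: M = 1.46×10⁻³
Sample U has the largest M.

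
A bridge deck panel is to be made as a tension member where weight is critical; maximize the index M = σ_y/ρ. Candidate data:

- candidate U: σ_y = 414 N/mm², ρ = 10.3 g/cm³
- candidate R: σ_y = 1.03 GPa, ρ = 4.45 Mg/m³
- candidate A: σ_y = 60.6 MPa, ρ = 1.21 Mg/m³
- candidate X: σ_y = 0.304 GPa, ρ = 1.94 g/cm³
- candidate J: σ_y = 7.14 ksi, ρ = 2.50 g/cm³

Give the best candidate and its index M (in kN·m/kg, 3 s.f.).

candidate R, M = 231 kN·m/kg

After converting to SI:
  candidate U: σ_y = 414.0 MPa, ρ = 10300 kg/m³
  candidate R: σ_y = 1030 MPa, ρ = 4450 kg/m³
  candidate A: σ_y = 60.60 MPa, ρ = 1210 kg/m³
  candidate X: σ_y = 304.0 MPa, ρ = 1940 kg/m³
  candidate J: σ_y = 49.23 MPa, ρ = 2500 kg/m³
  candidate R: M = 231 kN·m/kg
  candidate X: M = 157 kN·m/kg
  candidate A: M = 50.1 kN·m/kg
  candidate U: M = 40.2 kN·m/kg
  candidate J: M = 19.7 kN·m/kg
Highest index: candidate R.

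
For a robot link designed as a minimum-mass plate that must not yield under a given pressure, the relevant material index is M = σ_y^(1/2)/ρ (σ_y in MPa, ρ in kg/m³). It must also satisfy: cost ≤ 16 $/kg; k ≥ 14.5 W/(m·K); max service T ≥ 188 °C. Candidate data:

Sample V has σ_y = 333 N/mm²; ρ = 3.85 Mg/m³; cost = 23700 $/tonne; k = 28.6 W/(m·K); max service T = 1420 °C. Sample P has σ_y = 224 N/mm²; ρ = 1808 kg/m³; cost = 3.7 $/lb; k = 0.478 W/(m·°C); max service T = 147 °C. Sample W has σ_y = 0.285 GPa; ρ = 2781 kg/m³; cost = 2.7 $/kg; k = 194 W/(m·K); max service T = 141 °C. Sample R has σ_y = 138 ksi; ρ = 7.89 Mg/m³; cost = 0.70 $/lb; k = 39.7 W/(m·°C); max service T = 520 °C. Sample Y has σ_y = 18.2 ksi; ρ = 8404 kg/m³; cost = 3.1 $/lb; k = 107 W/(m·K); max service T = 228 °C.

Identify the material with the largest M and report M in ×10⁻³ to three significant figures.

Screen on constraints: cost ≤ 16 $/kg; k ≥ 14.5 W/(m·K); max service T ≥ 188 °C. Survivors: sample R, sample Y.
In SI units:
  sample R: σ_y = 951.5 MPa, ρ = 7890 kg/m³
  sample Y: σ_y = 125.5 MPa, ρ = 8404 kg/m³
  sample R: M = 3.91×10⁻³
  sample Y: M = 1.33×10⁻³
Highest index: sample R.

sample R, M = 3.91×10⁻³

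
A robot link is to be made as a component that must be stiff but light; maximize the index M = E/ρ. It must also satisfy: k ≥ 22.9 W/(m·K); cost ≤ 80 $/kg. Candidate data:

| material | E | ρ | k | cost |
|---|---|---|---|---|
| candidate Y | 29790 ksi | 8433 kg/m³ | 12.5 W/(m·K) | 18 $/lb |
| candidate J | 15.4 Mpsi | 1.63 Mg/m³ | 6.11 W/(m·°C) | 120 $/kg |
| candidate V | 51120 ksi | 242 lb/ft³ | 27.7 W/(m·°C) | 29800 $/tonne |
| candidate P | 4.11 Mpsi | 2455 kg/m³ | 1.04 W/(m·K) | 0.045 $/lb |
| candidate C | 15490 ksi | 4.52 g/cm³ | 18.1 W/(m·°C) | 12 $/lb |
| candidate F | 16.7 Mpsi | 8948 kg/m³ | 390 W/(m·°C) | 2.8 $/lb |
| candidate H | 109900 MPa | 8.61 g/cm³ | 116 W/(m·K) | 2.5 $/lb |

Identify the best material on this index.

candidate V

Screen on constraints: k ≥ 22.9 W/(m·K); cost ≤ 80 $/kg. Survivors: candidate V, candidate F, candidate H.
Normalizing units and computing the index:
  candidate V: E = 352.5 GPa, ρ = 3876 kg/m³
  candidate F: E = 115.1 GPa, ρ = 8948 kg/m³
  candidate H: E = 109.9 GPa, ρ = 8610 kg/m³
  candidate V: M = 90.9 MN·m/kg
  candidate F: M = 12.9 MN·m/kg
  candidate H: M = 12.8 MN·m/kg
Highest index: candidate V.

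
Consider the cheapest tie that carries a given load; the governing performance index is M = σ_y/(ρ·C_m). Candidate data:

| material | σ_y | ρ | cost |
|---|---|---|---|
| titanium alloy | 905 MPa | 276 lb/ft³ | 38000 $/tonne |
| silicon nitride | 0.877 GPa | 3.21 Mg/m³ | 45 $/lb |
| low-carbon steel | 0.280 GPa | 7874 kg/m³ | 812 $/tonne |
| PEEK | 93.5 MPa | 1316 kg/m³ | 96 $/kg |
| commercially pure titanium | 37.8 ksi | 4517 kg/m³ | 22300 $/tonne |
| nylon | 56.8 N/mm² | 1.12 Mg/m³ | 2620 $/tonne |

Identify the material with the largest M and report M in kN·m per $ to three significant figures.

Putting every candidate on a common basis:
  titanium alloy: σ_y = 905.0 MPa, ρ = 4421 kg/m³, cost = 38.00 $/kg
  silicon nitride: σ_y = 877.0 MPa, ρ = 3210 kg/m³, cost = 99.21 $/kg
  low-carbon steel: σ_y = 280.0 MPa, ρ = 7874 kg/m³, cost = 0.8120 $/kg
  PEEK: σ_y = 93.50 MPa, ρ = 1316 kg/m³, cost = 96.00 $/kg
  commercially pure titanium: σ_y = 260.6 MPa, ρ = 4517 kg/m³, cost = 22.30 $/kg
  nylon: σ_y = 56.80 MPa, ρ = 1120 kg/m³, cost = 2.620 $/kg
  low-carbon steel: M = 43.8 kN·m per $
  nylon: M = 19.4 kN·m per $
  titanium alloy: M = 5.39 kN·m per $
  silicon nitride: M = 2.75 kN·m per $
  commercially pure titanium: M = 2.59 kN·m per $
  PEEK: M = 0.740 kN·m per $
The maximum is for low-carbon steel.

low-carbon steel, M = 43.8 kN·m per $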